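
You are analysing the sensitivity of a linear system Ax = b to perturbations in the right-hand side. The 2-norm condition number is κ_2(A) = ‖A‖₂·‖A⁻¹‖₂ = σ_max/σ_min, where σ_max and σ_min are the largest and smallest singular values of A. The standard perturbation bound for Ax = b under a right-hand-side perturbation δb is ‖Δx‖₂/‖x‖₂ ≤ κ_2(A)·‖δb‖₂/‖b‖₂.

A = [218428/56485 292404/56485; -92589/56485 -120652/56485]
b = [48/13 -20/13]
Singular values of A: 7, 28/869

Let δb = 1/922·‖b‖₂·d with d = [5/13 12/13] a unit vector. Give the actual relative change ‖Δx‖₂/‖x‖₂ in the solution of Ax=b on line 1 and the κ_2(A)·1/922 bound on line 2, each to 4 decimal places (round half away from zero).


0.2356
0.2356

largest singular value 7, smallest 28/869
κ_2(A) = 7 / (28/869) = 217.2500
worst-case relative error ≤ 217.2500 × 1/922 = 0.2356
solve Ax = b  →  x = [0.3429 0.4571]
‖b‖₂ = 4.0000 and ‖x‖₂ = 0.5714
Δx = A⁻¹·δb where δb = 1/922·4.0000·d; ‖Δx‖ = 0.1346
realised ‖Δx‖/‖x‖ = 0.2356
so the bound is sharp here: realised error equals the bound


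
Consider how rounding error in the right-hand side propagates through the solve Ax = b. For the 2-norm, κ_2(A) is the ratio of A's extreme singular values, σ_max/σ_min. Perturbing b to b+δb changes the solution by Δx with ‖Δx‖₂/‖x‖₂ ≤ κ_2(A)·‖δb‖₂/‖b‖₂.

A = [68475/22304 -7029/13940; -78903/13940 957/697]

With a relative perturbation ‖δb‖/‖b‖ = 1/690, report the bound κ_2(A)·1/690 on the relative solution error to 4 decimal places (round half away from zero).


AᵀA = [1784305809/43033600 -10026423/1075840; -10026423/1075840 1438569/672400]; tr = 44649/1024, det = 1185921/640000
λ_max, λ_min = (44649/1024 ± √1241100718209/655360000)/2 = 1089/25, 1089/25600
κ = σ_max/σ_min = (33/5)/(33/160) = 32.0000
worst-case relative error ≤ 32.0000 × 1/690 = 0.0464

0.0464


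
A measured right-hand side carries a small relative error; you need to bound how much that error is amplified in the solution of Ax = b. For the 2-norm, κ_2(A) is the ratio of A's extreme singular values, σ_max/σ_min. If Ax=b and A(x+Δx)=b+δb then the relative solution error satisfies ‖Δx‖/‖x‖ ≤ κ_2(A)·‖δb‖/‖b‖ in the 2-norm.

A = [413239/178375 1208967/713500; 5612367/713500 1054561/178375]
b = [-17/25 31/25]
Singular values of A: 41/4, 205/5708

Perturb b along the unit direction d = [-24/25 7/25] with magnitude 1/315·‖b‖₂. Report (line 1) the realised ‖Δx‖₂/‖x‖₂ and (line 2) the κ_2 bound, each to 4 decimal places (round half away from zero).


0.0045
0.9060

σ_max = 41/4, σ_min = 205/5708
κ_2(A) = (41/4) / (205/5708) = 285.4000
bound on ‖Δx‖/‖x‖: κ·ε = 285.4000·1/315 = 0.9060
solve Ax = b  →  x = [-16.6283 22.3337]
‖b‖₂ = 1.4142 and ‖x‖₂ = 27.8441
with δb = [-0.0043 0.0013], A·Δx = δb → ‖Δx‖ = 0.1250
realised ‖Δx‖/‖x‖ = 0.0045
realised/bound (from unrounded values) ≈ 0.0050


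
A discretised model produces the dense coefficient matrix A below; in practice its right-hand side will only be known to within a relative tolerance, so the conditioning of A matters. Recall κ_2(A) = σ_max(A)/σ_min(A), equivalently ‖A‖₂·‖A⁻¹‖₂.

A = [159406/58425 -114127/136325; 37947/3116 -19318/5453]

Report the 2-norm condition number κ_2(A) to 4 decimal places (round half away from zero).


319.2000

form AᵀA = [5060334721/32490000 -430475279/9476250; -430475279/9476250 146499509/11055625] with trace 430483729/2547216 and determinant 714025/2547216
solving λ² − 430483729/2547216·λ + 714025/2547216 = 0 gives λ = 169, 4225/2547216
κ_2(A) = √(λ_max/λ_min) = √(169 / (4225/2547216)) = 319.2000


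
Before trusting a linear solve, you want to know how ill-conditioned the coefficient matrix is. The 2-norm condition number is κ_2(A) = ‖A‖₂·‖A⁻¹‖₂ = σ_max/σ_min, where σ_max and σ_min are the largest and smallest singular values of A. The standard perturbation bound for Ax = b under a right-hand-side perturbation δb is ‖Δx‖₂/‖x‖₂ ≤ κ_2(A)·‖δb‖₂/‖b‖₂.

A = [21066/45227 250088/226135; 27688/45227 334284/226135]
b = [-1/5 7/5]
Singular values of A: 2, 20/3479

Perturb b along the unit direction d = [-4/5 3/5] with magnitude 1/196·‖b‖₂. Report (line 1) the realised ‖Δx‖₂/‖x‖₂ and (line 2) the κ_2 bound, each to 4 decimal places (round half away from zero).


σ_max = 2, σ_min = 20/3479
κ_2(A) = 2 / (20/3479) = 347.9000
worst-case relative error ≤ 347.9000 × 1/196 = 1.7750
solve Ax = b  →  x = [-160.3769 67.3654]
‖b‖ = 1.4142, ‖x‖ = 173.9507
δb = ε·‖b‖·d = [-0.0058 0.0043]; solving A·Δx = δb gives ‖Δx‖ = 1.2551
dividing the unrounded norms, ‖Δx‖/‖x‖ = 0.0072
so the bound overstates the realised error by a factor of ≈ 246.0035 (computed from the unrounded values)

0.0072
1.7750


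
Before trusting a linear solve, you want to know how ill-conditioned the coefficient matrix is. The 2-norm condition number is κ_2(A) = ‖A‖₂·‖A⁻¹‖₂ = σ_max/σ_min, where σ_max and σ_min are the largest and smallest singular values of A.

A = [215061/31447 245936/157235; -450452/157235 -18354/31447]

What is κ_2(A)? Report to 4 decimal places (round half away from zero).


form AᵀA = [8042531641/146289025 361886616/29257805; 361886616/29257805 407729284/146289025] with trace 201077/3481 and determinant 521284/2175625
λ_max, λ_min = (201077/3481 ± √25262716597209/7573350625)/2 = 1444/25, 361/87025
so κ_2 = √((1444/25) / (361/87025)) = 118.0000

118.0000


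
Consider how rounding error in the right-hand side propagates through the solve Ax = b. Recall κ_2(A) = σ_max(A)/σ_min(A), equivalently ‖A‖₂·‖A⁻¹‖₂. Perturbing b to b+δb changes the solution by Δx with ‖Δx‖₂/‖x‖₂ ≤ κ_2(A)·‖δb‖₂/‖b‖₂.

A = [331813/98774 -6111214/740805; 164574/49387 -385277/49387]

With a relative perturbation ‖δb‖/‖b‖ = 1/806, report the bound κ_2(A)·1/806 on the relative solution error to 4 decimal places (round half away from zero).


0.1463

form AᵀA = [259736353/11600836 -2336490821/43503135; -2336490821/43503135 84120771781/652547025] with trace 2336827021/15444900 and determinant 2825761/1716100
solving λ² − 2336827021/15444900·λ + 2825761/1716100 = 0 gives λ = 15129/100, 1681/154449
κ_2(A) = √(λ_max/λ_min) = √((15129/100) / (1681/154449)) = 117.9000
κ_2(A)·‖δb‖/‖b‖ = 0.1463


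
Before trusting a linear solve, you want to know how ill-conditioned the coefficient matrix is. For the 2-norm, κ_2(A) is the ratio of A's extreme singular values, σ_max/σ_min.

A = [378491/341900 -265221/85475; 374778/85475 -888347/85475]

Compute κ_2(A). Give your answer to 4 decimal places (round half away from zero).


AᵀA = [3824947561/187032976 -2291384655/46758244; -2291384655/46758244 1375204114/11689561]; tr = 152829665/1106704, det = 4879681/1106704
eigenvalues of AᵀA: λ = (tr ± √(tr²−4·det))/2 = 2209/16, 2209/69169
σ_max=√(2209/16)=(47/4), σ_min=√(2209/69169)=(47/263) → κ = 65.7500

65.7500


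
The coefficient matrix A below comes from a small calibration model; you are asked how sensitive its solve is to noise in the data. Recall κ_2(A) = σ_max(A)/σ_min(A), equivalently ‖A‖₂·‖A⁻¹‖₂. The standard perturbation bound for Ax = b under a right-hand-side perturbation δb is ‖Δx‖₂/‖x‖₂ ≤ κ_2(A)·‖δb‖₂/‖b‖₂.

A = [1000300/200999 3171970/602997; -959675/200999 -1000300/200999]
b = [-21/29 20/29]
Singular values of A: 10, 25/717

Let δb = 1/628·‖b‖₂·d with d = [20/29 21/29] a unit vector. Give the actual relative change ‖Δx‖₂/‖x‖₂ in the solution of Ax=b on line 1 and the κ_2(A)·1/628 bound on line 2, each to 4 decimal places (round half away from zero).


σ_max = 10, σ_min = 25/717
condition number: 10 ÷ (25/717) = 286.8000
κ_2(A)·‖δb‖/‖b‖ = 0.4567
solve Ax = b  →  x = [-0.0690 -0.0724]
‖b‖ = 1.0000, ‖x‖ = 0.1000
Δx = A⁻¹·δb where δb = 1/628·1.0000·d; ‖Δx‖ = 0.0457
dividing the unrounded norms, ‖Δx‖/‖x‖ = 0.4567
tightness: 0.4567 against a bound of 0.4567; the bound is attained (ratio 1)

0.4567
0.4567


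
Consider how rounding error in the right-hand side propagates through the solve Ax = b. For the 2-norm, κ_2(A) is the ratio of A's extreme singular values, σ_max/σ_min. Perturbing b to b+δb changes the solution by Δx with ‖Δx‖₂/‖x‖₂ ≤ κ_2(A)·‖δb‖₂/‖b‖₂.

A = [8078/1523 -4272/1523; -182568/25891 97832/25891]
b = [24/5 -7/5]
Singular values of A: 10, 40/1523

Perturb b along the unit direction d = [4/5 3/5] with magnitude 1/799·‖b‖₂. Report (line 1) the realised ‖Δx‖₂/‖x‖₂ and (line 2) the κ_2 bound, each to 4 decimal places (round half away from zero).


from the listed singular values, σ₁ = 10, σ_n = 40/1523
κ_2(A) = 10 / (40/1523) = 380.7500
κ_2(A)·‖δb‖/‖b‖ = 0.4765
solve Ax = b  →  x = [54.1059 100.5985]
2-norm of b is 5.0000; of x, 114.2257
re-solving with b+δb shifts x by Δx of norm 0.2383
dividing the unrounded norms, ‖Δx‖/‖x‖ = 0.0021
realised/bound (from unrounded values) ≈ 0.0044

0.0021
0.4765


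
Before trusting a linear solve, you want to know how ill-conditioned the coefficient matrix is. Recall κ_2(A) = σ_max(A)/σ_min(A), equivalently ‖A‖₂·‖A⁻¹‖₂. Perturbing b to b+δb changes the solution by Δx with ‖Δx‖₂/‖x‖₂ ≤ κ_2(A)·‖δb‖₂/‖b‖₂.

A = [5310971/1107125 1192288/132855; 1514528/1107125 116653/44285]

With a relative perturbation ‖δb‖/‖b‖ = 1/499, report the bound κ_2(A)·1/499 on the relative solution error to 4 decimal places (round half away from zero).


M = AᵀA = [48800332841/1961161225 54897837568/1176696735; 54897837568/1176696735 61760879065/706018041]. tr(M)=6862370146/61074225, det(M)=7890481/61074225
λ_max, λ_min = (6862370146/61074225 ± √47090196400664252416/3730060959350625)/2 = 2809/25, 2809/2442969
κ_2(A) = √(λ_max/λ_min) = √((2809/25) / (2809/2442969)) = 312.6000
perturbation bound = 312.6000·1/499 = 0.6265

0.6265


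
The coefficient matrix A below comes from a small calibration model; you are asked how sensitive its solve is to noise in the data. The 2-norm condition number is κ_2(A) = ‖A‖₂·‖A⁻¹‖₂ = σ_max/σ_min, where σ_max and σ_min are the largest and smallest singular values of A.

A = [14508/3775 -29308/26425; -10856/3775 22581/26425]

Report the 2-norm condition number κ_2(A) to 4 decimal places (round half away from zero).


M = AᵀA = [13133392/570025 -26813592/3990175; -26813592/3990175 54754417/27931225]. tr(M)=27931625/1117249, det(M)=10000/1117249
λ_max, λ_min = (27931625/1117249 ± √780130985180625/1248245328001)/2 = 25, 400/1117249
σ_max=√25=5, σ_min=√(400/1117249)=(20/1057) → κ = 264.2500

264.2500


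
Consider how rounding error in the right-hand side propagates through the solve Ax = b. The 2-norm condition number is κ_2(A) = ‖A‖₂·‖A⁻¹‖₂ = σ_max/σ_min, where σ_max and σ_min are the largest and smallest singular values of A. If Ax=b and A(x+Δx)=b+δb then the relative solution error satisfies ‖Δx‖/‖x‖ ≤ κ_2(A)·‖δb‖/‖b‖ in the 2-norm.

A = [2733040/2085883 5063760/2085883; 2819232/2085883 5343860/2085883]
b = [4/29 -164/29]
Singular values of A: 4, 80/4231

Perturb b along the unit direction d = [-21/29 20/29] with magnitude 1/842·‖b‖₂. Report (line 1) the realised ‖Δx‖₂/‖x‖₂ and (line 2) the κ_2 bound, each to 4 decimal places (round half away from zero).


from the listed singular values, σ₁ = 4, σ_n = 80/4231
condition number: 4 ÷ (80/4231) = 211.5500
perturbation bound = 211.5500·1/842 = 0.2512
solve Ax = b  →  x = [186.1912 -100.4353]
2-norm of b is 5.6569; of x, 211.5524
δb = ε·‖b‖·d = [-0.0049 0.0046]; solving A·Δx = δb gives ‖Δx‖ = 0.3553
relative error = 0.0017
realised/bound (from unrounded values) ≈ 0.0067

0.0017
0.2512


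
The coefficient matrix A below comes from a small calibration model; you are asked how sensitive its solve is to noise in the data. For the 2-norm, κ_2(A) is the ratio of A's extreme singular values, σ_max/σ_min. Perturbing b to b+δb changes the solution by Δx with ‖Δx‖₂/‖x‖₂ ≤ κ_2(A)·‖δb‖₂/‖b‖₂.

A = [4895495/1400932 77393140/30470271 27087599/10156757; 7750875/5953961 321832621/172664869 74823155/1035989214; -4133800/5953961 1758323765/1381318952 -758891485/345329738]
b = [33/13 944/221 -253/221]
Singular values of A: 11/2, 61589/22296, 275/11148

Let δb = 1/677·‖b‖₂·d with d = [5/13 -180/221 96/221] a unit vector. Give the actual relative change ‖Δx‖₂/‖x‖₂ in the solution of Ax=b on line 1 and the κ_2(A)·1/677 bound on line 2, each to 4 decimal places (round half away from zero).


0.0025
0.3293

largest singular value 11/2, smallest 275/11148
κ = σ_max/σ_min = (11/2)/(275/11148) = 222.9600
worst-case relative error ≤ 222.9600 × 1/677 = 0.3293
solve Ax = b  →  x = [88.5673 -57.2175 -60.6033]
‖b‖₂ = 5.0990 and ‖x‖₂ = 121.6173
with δb = [0.0029 -0.0061 0.0033], A·Δx = δb → ‖Δx‖ = 0.3053
realised ‖Δx‖/‖x‖ = 0.0025
tightness: 0.0025 against a bound of 0.3293 (unrounded ratio ≈ 0.0076)


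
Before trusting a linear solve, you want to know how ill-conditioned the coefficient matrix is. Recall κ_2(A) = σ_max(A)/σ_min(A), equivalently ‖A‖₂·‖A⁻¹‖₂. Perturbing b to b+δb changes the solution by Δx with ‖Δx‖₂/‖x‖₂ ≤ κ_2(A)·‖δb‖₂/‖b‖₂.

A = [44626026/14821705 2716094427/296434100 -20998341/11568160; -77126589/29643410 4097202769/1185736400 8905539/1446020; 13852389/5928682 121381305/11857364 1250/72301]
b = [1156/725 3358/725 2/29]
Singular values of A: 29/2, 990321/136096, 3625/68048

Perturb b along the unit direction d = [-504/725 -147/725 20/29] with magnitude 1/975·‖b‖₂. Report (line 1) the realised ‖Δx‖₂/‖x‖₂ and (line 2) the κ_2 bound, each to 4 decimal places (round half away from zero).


largest singular value 29/2, smallest 3625/68048
κ_2(A) = (29/2) / (3625/68048) = 272.1920
worst-case relative error ≤ 272.1920 × 1/975 = 0.2792
solve Ax = b  →  x = [-32.5409 7.4631 -17.1826]
‖b‖ = 4.8990, ‖x‖ = 37.5480
with δb = [-0.0035 -0.0010 0.0035], A·Δx = δb → ‖Δx‖ = 0.0943
relative error = 0.0025
so the bound overstates the realised error by a factor of ≈ 111.1346 (computed from the unrounded values)

0.0025
0.2792


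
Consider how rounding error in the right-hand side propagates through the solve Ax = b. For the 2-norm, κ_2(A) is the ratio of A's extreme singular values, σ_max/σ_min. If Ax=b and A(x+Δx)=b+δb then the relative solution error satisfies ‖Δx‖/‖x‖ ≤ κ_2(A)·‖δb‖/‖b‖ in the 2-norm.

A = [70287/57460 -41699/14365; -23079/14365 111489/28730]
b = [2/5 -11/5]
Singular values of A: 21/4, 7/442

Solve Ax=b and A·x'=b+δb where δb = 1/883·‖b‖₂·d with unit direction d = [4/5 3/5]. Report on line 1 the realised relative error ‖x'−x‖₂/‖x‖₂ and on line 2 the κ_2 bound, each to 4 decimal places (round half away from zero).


0.0025
0.3754

from the listed singular values, σ₁ = 21/4, σ_n = 7/442
condition number: (21/4) ÷ (7/442) = 331.5000
κ_2(A)·‖δb‖/‖b‖ = 0.3754
solve Ax = b  →  x = [-58.1392 -24.6374]
‖b‖₂ = 2.2361 and ‖x‖₂ = 63.1440
with δb = [0.0020 0.0015], A·Δx = δb → ‖Δx‖ = 0.1599
relative error = 0.0025
tightness: 0.0025 against a bound of 0.3754 (unrounded ratio ≈ 0.0067)


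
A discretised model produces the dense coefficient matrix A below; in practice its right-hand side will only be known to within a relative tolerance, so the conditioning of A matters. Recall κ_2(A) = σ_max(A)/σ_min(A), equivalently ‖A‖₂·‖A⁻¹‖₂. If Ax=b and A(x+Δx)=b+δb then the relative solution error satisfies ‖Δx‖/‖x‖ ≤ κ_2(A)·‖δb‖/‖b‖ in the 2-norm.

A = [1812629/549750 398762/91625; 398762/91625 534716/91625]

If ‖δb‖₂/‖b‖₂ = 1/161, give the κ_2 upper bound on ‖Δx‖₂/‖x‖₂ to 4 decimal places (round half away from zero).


1.7073

M = AᵀA = [360400986673/12089002500 40043081897/1007416875; 40043081897/1007416875 17797293332/335805625]. tr(M)=8008828373/96712020, det(M)=274299844/3022250625
eigenvalues of AᵀA: λ = (tr ± √(tr²−4·det))/2 = 8281/100, 132496/120890025
σ_max=√(8281/100)=(91/10), σ_min=√(132496/120890025)=(364/10995) → κ = 274.8750
worst-case relative error ≤ 274.8750 × 1/161 = 1.7073


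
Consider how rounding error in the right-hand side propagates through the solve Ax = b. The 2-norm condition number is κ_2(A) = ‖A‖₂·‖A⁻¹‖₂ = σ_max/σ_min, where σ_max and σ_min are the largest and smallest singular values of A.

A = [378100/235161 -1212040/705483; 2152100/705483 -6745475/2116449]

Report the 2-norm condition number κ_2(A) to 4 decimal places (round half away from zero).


form AᵀA = [20478100000/1722167001 -64503071500/5166501003; -64503071500/5166501003 203193085225/15499503009] with trace 460756225/18429849 and determinant 250000/18429849
eigenvalues of AᵀA: λ = (tr ± √(tr²−4·det))/2 = 25, 10000/18429849
κ_2(A) = √(λ_max/λ_min) = √(25 / (10000/18429849)) = 214.6500

214.6500


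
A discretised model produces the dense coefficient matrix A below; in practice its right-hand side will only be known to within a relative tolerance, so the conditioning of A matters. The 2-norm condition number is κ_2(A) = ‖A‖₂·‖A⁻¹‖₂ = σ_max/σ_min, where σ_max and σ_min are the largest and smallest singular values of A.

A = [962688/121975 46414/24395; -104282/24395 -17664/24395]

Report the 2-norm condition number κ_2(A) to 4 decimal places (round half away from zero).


form AᵀA = [4147531396/51480625 186478848/10296125; 186478848/10296125 8533828/2059225] with trace 2594216/30625 and determinant 4477456/765625
λ_max, λ_min = (2594216/30625 ± √6708017120256/937890625)/2 = 2116/25, 2116/30625
σ_max=√(2116/25)=(46/5), σ_min=√(2116/30625)=(46/175) → κ = 35.0000

35.0000


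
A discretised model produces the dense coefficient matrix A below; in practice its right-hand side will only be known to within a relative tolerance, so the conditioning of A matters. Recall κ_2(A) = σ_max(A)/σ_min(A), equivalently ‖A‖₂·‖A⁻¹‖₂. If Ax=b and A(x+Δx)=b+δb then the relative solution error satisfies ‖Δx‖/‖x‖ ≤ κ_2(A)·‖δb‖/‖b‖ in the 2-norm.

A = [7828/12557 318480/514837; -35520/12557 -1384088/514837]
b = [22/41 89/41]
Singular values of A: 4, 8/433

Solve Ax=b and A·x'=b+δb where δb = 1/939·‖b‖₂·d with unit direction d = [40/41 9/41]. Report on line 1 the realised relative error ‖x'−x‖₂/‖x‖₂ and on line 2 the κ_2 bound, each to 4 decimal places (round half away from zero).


from the listed singular values, σ₁ = 4, σ_n = 8/433
κ_2(A) = 4 / (8/433) = 216.5000
κ_2(A)·‖δb‖/‖b‖ = 0.2306
solve Ax = b  →  x = [-37.6897 38.8491]
‖b‖₂ = 2.2361 and ‖x‖₂ = 54.1273
Δx = A⁻¹·δb where δb = 1/939·2.2361·d; ‖Δx‖ = 0.1289
relative error = 0.0024
so the bound overstates the realised error by a factor of ≈ 96.8259 (computed from the unrounded values)

0.0024
0.2306


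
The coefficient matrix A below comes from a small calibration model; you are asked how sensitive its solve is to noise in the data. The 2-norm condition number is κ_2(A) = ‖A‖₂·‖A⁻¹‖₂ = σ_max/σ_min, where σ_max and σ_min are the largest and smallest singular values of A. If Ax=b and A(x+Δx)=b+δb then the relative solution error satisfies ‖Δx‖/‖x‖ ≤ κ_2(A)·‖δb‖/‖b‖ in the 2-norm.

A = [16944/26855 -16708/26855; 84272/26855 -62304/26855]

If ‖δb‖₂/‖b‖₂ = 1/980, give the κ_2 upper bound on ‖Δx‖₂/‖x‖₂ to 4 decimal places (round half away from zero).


0.0334

form AᵀA = [879104/85805 -658368/85805; -658368/85805 495056/85805] with trace 274832/17161 and determinant 4096/17161
λ_max, λ_min = (274832/17161 ± √75251462400/294499921)/2 = 16, 256/17161
so κ_2 = √(16 / (256/17161)) = 32.7500
κ_2(A)·‖δb‖/‖b‖ = 0.0334


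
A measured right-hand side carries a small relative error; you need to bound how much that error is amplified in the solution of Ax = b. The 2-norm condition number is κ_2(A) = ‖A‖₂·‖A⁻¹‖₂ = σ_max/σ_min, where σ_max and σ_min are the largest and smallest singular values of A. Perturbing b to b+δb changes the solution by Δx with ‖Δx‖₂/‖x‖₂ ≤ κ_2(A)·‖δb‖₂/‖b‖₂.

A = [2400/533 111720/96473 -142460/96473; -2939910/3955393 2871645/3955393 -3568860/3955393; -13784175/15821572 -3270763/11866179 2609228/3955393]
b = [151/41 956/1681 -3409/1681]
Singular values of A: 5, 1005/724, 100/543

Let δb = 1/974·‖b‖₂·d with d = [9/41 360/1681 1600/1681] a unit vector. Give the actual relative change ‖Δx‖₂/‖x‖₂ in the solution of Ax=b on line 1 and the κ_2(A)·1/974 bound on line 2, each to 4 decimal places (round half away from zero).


σ_max = 5, σ_min = 100/543
condition number: 5 ÷ (100/543) = 27.1500
worst-case relative error ≤ 27.1500 × 1/974 = 0.0279
solve Ax = b  →  x = [0.4614 -3.7604 -4.0361]
2-norm of b is 4.2426; of x, 5.5357
re-solving with b+δb shifts x by Δx of norm 0.0237
dividing the unrounded norms, ‖Δx‖/‖x‖ = 0.0043
realised/bound (from unrounded values) ≈ 0.1533

0.0043
0.0279


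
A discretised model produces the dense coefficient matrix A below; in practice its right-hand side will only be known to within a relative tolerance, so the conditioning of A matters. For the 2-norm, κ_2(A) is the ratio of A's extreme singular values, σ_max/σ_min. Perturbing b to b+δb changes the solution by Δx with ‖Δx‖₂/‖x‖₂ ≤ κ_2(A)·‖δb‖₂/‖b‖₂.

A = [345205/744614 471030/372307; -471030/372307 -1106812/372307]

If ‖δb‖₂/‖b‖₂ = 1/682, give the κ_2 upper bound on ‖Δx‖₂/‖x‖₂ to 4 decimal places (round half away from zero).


0.0808

form AᵀA = [5956470625/3280769284 3565932615/820192321; 3565932615/820192321 8561550676/820192321] with trace 237885641/19412836 and determinant 240100/4853209
eigenvalues of AᵀA: λ = (tr ± √(tr²−4·det))/2 = 49/4, 19600/4853209
κ = σ_max/σ_min = (7/2)/(140/2203) = 55.0750
bound on ‖Δx‖/‖x‖: κ·ε = 55.0750·1/682 = 0.0808


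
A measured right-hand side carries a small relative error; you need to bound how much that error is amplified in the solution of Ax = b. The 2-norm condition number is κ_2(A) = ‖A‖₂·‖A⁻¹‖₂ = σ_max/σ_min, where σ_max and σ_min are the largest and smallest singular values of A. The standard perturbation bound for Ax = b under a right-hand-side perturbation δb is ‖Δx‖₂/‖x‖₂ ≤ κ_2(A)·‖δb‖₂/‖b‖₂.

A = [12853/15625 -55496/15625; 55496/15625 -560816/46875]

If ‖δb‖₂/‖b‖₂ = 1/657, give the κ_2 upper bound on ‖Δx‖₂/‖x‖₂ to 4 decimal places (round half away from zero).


form AᵀA = [5192009/390625 -53220664/1171875; -53220664/1171875 547572544/3515625] with trace 950881/5625 and determinant 43264/5625
eigenvalues of AᵀA: λ = (tr ± √(tr²−4·det))/2 = 169, 256/5625
κ_2(A) = √(λ_max/λ_min) = √(169 / (256/5625)) = 60.9375
κ_2(A)·‖δb‖/‖b‖ = 0.0928

0.0928


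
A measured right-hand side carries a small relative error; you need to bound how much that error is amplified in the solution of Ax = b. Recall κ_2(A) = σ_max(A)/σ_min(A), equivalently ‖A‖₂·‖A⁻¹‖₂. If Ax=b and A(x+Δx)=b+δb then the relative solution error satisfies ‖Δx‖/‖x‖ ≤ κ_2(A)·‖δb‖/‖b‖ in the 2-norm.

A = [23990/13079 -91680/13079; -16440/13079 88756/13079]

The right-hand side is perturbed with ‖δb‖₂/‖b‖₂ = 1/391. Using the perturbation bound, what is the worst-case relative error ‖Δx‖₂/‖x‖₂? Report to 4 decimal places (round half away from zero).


0.0703

AᵀA = [1005700/203401 -4350240/203401; -4350240/203401 19361296/203401]; tr = 12116/121, det = 1600/121
eigenvalues of AᵀA: λ = (tr ± √(tr²−4·det))/2 = 100, 16/121
κ_2(A) = √(λ_max/λ_min) = √(100 / (16/121)) = 27.5000
worst-case relative error ≤ 27.5000 × 1/391 = 0.0703


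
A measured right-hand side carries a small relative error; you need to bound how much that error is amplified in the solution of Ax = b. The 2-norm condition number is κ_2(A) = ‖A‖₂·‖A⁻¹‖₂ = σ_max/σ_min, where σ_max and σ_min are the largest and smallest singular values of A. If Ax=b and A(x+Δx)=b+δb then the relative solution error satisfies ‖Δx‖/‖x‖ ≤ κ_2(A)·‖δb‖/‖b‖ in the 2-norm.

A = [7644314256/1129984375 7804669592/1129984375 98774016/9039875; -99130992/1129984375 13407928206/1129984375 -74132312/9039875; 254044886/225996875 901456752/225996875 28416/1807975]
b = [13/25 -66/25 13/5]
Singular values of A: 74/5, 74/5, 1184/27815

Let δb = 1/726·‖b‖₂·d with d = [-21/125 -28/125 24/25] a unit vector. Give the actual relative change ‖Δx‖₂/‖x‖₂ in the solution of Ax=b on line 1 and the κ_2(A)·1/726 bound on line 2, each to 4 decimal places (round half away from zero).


0.0017
0.4789

from the listed singular values, σ₁ = 74/5, σ_n = 1184/27815
κ_2(A) = (74/5) / (1184/27815) = 347.6875
worst-case relative error ≤ 347.6875 × 1/726 = 0.4789
solve Ax = b  →  x = [-62.4227 18.1362 27.2314]
‖b‖₂ = 3.7417 and ‖x‖₂ = 70.4774
with δb = [-0.0009 -0.0012 0.0049], A·Δx = δb → ‖Δx‖ = 0.1211
relative error = 0.0017
tightness: 0.0017 against a bound of 0.4789 (unrounded ratio ≈ 0.0036)


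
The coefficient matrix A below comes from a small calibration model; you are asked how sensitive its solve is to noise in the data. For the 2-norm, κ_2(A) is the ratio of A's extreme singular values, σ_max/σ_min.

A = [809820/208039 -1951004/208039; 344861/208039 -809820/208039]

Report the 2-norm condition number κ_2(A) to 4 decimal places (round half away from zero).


AᵀA = [352634293/19699693 -846261900/19699693; -846261900/19699693 2031053728/19699693]; tr = 183360617/1515361, det = 234256/1515361
λ_max, λ_min = (183360617/1515361 ± √33619695936995025/2296318960321)/2 = 121, 1936/1515361
κ_2(A) = √(λ_max/λ_min) = √(121 / (1936/1515361)) = 307.7500

307.7500


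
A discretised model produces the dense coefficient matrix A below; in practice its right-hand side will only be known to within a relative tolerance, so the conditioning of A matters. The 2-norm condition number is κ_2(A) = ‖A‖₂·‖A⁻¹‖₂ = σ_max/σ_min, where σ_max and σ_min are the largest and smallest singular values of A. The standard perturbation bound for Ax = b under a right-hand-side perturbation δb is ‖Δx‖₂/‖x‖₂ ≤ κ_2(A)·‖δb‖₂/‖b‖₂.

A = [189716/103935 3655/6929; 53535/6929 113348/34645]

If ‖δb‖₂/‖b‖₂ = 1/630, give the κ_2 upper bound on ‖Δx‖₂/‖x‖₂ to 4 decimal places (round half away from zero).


form AᵀA = [405021601/6426225 2248384/85683; 2248384/85683 7841609/714025] with trace 2814178/38025 and determinant 3418801/950625
solving λ² − 2814178/38025·λ + 3418801/950625 = 0 gives λ = 1849/25, 1849/38025
κ = σ_max/σ_min = (43/5)/(43/195) = 39.0000
perturbation bound = 39.0000·1/630 = 0.0619

0.0619


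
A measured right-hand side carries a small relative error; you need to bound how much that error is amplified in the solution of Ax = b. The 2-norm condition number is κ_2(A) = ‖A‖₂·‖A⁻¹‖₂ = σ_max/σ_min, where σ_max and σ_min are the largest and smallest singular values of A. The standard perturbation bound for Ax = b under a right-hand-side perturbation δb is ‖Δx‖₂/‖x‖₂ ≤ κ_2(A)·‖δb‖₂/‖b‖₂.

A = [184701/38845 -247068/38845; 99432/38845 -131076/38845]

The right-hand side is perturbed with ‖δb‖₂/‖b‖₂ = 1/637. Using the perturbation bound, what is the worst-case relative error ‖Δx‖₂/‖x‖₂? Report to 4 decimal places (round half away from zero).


0.5381

form AᵀA = [6090129/208849 -8119980/208849; -8119980/208849 10826784/208849] with trace 16916913/208849 and determinant 11664/208849
eigenvalues of AᵀA: λ = (tr ± √(tr²−4·det))/2 = 81, 144/208849
κ = σ_max/σ_min = 9/(12/457) = 342.7500
perturbation bound = 342.7500·1/637 = 0.5381


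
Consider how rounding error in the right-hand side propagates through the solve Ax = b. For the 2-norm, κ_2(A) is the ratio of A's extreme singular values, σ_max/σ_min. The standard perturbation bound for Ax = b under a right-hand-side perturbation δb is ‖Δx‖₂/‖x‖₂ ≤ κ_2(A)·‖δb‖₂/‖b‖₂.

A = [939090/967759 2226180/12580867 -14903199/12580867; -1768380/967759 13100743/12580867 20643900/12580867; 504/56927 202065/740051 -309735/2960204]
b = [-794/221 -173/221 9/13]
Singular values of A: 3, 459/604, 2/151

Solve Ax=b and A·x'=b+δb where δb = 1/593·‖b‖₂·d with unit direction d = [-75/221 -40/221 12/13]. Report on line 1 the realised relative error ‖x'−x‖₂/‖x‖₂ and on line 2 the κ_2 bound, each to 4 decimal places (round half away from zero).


0.0032
0.3820

from the listed singular values, σ₁ = 3, σ_n = 2/151
κ = σ_max/σ_min = 3/(2/151) = 226.5000
κ_2(A)·‖δb‖/‖b‖ = 0.3820
solve Ax = b  →  x = [109.1149 36.5018 97.8685]
‖b‖₂ = 3.7417 and ‖x‖₂ = 151.0520
Δx = A⁻¹·δb where δb = 1/593·3.7417·d; ‖Δx‖ = 0.4764
relative error = 0.0032
realised/bound (from unrounded values) ≈ 0.0083


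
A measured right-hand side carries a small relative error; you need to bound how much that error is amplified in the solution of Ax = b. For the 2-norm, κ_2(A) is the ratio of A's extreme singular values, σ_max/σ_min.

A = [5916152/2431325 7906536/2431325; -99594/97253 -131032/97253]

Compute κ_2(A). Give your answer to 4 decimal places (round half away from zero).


form AᵀA = [243788210116/34978350625 325044493488/34978350625; 325044493488/34978350625 433397497984/34978350625] with trace 27087428324/1399134025 and determinant 3748096/1399134025
λ_max, λ_min = (27087428324/1399134025 ± √733707796853267183376/1957576019912700625)/2 = 484/25, 7744/55965361
κ_2(A) = √(λ_max/λ_min) = √((484/25) / (7744/55965361)) = 374.0500

374.0500


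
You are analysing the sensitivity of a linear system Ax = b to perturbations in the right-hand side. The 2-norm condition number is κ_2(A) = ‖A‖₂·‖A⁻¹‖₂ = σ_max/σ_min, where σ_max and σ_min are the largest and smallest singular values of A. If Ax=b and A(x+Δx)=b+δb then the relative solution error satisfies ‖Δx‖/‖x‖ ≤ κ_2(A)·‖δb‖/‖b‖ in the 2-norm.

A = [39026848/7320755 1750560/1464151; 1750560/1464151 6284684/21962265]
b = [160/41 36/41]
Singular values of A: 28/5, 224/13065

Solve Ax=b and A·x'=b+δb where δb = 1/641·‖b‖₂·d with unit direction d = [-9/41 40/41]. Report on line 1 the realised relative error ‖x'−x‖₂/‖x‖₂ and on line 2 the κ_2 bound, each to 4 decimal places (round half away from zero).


from the listed singular values, σ₁ = 28/5, σ_n = 224/13065
condition number: (28/5) ÷ (224/13065) = 326.6250
perturbation bound = 326.6250·1/641 = 0.5096
solve Ax = b  →  x = [0.6969 0.1568]
‖b‖₂ = 4.0000 and ‖x‖₂ = 0.7143
with δb = [-0.0014 0.0061], A·Δx = δb → ‖Δx‖ = 0.3640
dividing the unrounded norms, ‖Δx‖/‖x‖ = 0.5096
realised/bound = 1 exactly: the bound is attained for this b and d

0.5096
0.5096


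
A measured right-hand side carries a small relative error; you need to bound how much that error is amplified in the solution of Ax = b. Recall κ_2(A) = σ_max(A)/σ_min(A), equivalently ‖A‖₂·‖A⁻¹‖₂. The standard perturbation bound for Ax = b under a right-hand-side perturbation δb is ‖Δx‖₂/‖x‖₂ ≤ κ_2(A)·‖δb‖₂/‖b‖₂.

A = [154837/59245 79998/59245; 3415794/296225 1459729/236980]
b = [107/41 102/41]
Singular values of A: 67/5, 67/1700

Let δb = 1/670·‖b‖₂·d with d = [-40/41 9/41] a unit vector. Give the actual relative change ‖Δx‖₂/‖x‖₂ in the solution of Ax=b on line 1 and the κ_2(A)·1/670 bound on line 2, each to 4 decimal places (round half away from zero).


σ_max = 67/5, σ_min = 67/1700
κ_2(A) = (67/5) / (67/1700) = 340.0000
perturbation bound = 340.0000·1/670 = 0.5075
solve Ax = b  →  x = [24.0781 -44.6708]
‖b‖ = 3.6056, ‖x‖ = 50.7468
Δx = A⁻¹·δb where δb = 1/670·3.6056·d; ‖Δx‖ = 0.1365
relative error = 0.0027
realised/bound (from unrounded values) ≈ 0.0053

0.0027
0.5075


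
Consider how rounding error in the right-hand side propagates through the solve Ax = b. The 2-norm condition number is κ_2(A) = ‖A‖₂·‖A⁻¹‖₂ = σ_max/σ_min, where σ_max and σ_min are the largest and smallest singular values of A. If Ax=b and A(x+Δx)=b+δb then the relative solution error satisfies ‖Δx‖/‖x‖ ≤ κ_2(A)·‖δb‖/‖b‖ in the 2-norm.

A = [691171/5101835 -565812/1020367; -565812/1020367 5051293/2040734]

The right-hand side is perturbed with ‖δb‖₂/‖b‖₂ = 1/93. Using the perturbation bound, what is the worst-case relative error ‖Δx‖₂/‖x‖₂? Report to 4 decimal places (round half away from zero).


2.6108

M = AᵀA = [5045388361/15484069225 -4483211382/3096813845; -4483211382/3096813845 15940591225/2477451076]. tr(M)=249075749/36844900, det(M)=28561/36844900
solving λ² − 249075749/36844900·λ + 28561/36844900 = 0 gives λ = 169/25, 169/1473796
σ_max=√(169/25)=(13/5), σ_min=√(169/1473796)=(13/1214) → κ = 242.8000
κ_2(A)·‖δb‖/‖b‖ = 2.6108


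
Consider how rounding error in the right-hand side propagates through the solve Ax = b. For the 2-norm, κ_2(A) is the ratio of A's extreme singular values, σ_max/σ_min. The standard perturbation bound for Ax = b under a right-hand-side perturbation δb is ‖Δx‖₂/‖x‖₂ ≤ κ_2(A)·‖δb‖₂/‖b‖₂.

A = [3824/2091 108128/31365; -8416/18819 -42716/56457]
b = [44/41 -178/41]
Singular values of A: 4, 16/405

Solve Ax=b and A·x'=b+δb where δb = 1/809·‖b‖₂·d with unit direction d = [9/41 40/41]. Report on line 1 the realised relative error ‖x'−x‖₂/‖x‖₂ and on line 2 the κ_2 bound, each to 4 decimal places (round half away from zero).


from the listed singular values, σ₁ = 4, σ_n = 16/405
κ_2(A) = 4 / (16/405) = 101.2500
worst-case relative error ≤ 101.2500 × 1/809 = 0.1252
solve Ax = b  →  x = [89.5735 -47.2059]
‖b‖₂ = 4.4721 and ‖x‖₂ = 101.2512
with δb = [0.0012 0.0054], A·Δx = δb → ‖Δx‖ = 0.1399
relative error = 0.0014
tightness: 0.0014 against a bound of 0.1252 (unrounded ratio ≈ 0.0110)

0.0014
0.1252


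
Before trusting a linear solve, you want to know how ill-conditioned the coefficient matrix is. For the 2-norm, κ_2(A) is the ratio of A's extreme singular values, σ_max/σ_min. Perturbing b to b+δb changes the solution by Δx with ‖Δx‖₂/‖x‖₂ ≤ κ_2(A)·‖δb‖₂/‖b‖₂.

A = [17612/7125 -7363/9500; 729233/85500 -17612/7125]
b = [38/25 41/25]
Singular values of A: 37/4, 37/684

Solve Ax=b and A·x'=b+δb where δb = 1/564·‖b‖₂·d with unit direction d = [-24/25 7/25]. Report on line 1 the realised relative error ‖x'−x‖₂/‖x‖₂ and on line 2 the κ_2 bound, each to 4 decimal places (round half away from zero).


largest singular value 37/4, smallest 37/684
κ = σ_max/σ_min = (37/4)/(37/684) = 171.0000
worst-case relative error ≤ 171.0000 × 1/564 = 0.3032
solve Ax = b  →  x = [-4.9686 -17.8076]
‖b‖ = 2.2361, ‖x‖ = 18.4878
δb = ε·‖b‖·d = [-0.0038 0.0011]; solving A·Δx = δb gives ‖Δx‖ = 0.0733
dividing the unrounded norms, ‖Δx‖/‖x‖ = 0.0040
so the bound overstates the realised error by a factor of ≈ 76.4788 (computed from the unrounded values)

0.0040
0.3032


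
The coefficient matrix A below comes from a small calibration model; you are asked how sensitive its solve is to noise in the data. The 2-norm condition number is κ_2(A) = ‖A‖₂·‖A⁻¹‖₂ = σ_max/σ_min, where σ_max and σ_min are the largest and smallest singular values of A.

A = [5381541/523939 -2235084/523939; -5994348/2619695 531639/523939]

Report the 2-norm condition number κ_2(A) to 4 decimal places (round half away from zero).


M = AᵀA = [34775856693/314043925 -2897900064/62808785; -2897900064/62808785 241533909/12561757]. tr(M)=3139554186/24157225, det(M)=10556001/24157225
solving λ² − 3139554186/24157225·λ + 10556001/24157225 = 0 gives λ = 3249/25, 3249/966289
κ_2(A) = √(λ_max/λ_min) = √((3249/25) / (3249/966289)) = 196.6000

196.6000


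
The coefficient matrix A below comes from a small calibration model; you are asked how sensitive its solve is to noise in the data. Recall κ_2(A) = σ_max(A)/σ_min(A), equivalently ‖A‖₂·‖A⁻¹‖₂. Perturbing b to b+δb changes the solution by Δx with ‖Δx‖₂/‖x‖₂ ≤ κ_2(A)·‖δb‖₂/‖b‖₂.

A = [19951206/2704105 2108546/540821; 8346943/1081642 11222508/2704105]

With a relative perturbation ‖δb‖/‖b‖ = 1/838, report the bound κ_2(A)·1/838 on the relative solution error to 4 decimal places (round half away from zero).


M = AᵀA = [3964315005409/34778520100 105713261478/1738926005; 105713261478/1738926005 281918955604/8694630025]. tr(M)=704773817/4813636, det(M)=214358881/752130625
λ_max, λ_min = (704773817/4813636 ± √310424823675444409569/14481932212810000)/2 = 14641/100, 58564/30085225
κ = σ_max/σ_min = (121/10)/(242/5485) = 274.2500
worst-case relative error ≤ 274.2500 × 1/838 = 0.3273

0.3273


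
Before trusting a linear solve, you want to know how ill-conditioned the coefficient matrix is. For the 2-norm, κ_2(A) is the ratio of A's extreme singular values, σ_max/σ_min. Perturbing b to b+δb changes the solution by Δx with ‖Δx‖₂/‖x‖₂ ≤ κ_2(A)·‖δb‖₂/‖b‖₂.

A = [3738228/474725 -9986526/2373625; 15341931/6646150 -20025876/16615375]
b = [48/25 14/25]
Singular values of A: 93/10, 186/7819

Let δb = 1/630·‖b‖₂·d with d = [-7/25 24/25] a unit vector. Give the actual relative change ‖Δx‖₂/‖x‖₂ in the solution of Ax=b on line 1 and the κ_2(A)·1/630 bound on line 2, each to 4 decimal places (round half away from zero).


0.6206
0.6206

from the listed singular values, σ₁ = 93/10, σ_n = 186/7819
condition number: (93/10) ÷ (186/7819) = 390.9500
perturbation bound = 390.9500·1/630 = 0.6206
solve Ax = b  →  x = [0.1898 -0.1012]
‖b‖ = 2.0000, ‖x‖ = 0.2151
Δx = A⁻¹·δb where δb = 1/630·2.0000·d; ‖Δx‖ = 0.1335
relative error = 0.6206
so the bound is sharp here: realised error equals the bound


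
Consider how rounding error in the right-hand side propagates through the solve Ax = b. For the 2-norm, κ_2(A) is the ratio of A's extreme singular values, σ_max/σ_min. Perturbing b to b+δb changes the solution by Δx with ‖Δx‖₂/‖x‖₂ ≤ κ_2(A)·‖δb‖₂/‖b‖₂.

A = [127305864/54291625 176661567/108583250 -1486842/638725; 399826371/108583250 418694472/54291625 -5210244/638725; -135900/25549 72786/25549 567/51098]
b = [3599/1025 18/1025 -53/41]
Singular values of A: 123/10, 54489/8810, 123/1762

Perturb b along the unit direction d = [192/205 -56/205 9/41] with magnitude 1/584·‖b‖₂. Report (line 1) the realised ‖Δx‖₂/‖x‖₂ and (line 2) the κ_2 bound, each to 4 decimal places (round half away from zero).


σ_max = 123/10, σ_min = 123/1762
κ = σ_max/σ_min = (123/10)/(123/1762) = 176.2000
perturbation bound = 176.2000·1/584 = 0.3017
solve Ax = b  →  x = [14.2605 26.0513 31.0642]
‖b‖₂ = 3.7417 and ‖x‖₂ = 42.9769
with δb = [0.0060 -0.0018 0.0014], A·Δx = δb → ‖Δx‖ = 0.0918
realised ‖Δx‖/‖x‖ = 0.0021
so the bound overstates the realised error by a factor of ≈ 141.2785 (computed from the unrounded values)

0.0021
0.3017
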